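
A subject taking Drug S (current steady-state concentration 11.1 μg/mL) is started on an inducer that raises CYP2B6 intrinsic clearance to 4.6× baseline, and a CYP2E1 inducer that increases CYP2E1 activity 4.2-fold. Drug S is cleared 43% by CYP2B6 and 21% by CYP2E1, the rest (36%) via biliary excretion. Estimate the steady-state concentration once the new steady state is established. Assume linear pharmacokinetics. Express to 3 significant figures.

The CYP2B6 pathway (43% of clearance) increases to 4.6× activity: 0.43 × 4.6 = 1.978.
The CYP2E1 pathway (21% of clearance) rises to 4.2× activity: 0.21 × 4.2 = 0.882.
Non-CYP routes (36%) are unchanged.
Relative clearance = 1.978 + 0.882 + 0.36 = 3.22.
Steady-state concentration ∝ 1/CL: new value = 11.1 / 3.22 = 3.45 μg/mL.

3.45 μg/mL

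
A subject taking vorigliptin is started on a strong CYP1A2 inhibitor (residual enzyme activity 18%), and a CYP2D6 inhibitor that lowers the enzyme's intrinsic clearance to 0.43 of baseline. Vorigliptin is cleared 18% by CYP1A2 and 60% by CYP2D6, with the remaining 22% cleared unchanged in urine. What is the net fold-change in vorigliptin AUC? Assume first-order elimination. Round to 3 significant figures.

The CYP1A2 pathway (18% of clearance) falls to 0.18× activity: 0.18 × 0.18 = 0.0324.
The CYP2D6 pathway (60% of clearance) is reduced to 0.43× activity: 0.6 × 0.43 = 0.258.
Non-CYP routes (22%) are unchanged.
CL_new/CL_old = 0.0324 + 0.258 + 0.22 = 0.5104.
Because AUC varies inversely with clearance, the combined effect is 1 / 0.5104 = 1.96.

1.96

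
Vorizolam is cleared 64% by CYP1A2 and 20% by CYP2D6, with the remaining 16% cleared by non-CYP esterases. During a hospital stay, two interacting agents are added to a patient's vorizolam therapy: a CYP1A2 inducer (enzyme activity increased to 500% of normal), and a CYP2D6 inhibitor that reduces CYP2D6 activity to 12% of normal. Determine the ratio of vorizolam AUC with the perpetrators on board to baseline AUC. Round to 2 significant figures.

0.30

The CYP1A2 pathway (64% of clearance) increases to 5× activity: 0.64 × 5 = 3.2.
The CYP2D6 pathway (20% of clearance) is reduced to 0.12× activity: 0.2 × 0.12 = 0.024.
The remaining 16% of clearance is unaffected.
Relative clearance = 3.2 + 0.024 + 0.16 = 3.384.
AUC ∝ 1/CL: fold-change = 1 / 3.384 = 0.30.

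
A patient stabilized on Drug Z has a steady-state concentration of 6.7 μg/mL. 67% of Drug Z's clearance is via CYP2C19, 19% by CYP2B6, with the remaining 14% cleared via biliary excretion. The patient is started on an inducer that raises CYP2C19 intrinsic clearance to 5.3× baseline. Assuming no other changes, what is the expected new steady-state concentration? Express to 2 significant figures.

The CYP2C19 pathway (67% of clearance) increases to 5.3× activity: 0.67 × 5.3 = 3.551.
CYP2B6 (19%) and the residual 14% are unaffected.
New clearance relative to baseline: 3.551 + 0.19 + 0.14 = 3.881.
New steady-state concentration = baseline ÷ relative clearance = 6.7 / 3.881 = 1.7 μg/mL.

1.7 μg/mL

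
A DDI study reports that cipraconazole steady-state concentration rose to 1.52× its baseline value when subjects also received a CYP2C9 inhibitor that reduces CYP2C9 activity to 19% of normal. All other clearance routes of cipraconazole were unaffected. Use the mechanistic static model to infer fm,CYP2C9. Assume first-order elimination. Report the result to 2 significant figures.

0.42

Write x for the fraction cleared via CYP2C9. The observed steady-state concentration change means clearance fell to 1/1.52 = 0.6579 of baseline.
Setting x·0.19 + (1 − x) = 0.6579 and solving: x = (0.6579 − 1)/(0.19 − 1) = 0.42.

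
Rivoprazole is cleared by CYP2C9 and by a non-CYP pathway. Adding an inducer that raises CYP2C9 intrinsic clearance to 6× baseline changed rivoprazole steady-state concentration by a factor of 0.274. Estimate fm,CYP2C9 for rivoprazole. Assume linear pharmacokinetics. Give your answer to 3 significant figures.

0.530

Write x for the fraction cleared via CYP2C9. The observed steady-state concentration change means clearance rose to 1/0.274 = 3.65 of baseline.
Setting x·6 + (1 − x) = 3.65 and solving: x = (3.65 − 1)/(6 − 1) = 0.530.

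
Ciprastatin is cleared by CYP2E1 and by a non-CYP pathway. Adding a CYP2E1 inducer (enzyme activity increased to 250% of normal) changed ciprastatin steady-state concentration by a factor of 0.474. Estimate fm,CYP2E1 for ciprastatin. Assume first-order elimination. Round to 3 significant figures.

0.740

Let x = fm,CYP2E1. Because steady-state concentration ∝ 1/CL, relative clearance rose to 1/0.474 = 2.11.
Setting x·2.5 + (1 − x) = 2.11 and solving: x = (2.11 − 1)/(2.5 − 1) = 0.740.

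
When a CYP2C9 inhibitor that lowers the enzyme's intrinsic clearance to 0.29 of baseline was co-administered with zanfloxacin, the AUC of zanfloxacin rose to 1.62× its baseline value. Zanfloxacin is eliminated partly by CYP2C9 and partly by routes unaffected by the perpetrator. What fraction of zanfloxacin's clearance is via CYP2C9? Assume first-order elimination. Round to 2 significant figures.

Let x = fm,CYP2C9. Because AUC ∝ 1/CL, relative clearance fell to 1/1.62 = 0.6173.
Only the CYP2C9 route changed, so 0.6173 = x·0.29 + (1 − x), giving x = 0.54.

0.54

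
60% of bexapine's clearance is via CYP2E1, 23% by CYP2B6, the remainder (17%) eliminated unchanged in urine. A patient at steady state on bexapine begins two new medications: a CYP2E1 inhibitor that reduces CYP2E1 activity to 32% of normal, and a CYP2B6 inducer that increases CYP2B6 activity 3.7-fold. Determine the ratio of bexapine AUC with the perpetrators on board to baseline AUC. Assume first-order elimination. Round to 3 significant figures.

CYP2E1: 0.6 × 0.32 = 0.192
CYP2B6: 0.23 × 3.7 = 0.851
Other: 0.17 (unchanged)
Relative clearance = 0.192 + 0.851 + 0.17 = 1.213.
AUC ∝ 1/CL: fold-change = 1 / 1.213 = 0.824.

0.824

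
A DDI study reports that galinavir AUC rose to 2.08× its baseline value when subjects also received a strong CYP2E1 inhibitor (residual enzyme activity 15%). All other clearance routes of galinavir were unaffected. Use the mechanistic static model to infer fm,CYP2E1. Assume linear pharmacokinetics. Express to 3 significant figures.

0.611

Let x = fm,CYP2E1. Because AUC ∝ 1/CL, relative clearance fell to 1/2.08 = 0.4808.
Setting x·0.15 + (1 − x) = 0.4808 and solving: x = (0.4808 − 1)/(0.15 − 1) = 0.611.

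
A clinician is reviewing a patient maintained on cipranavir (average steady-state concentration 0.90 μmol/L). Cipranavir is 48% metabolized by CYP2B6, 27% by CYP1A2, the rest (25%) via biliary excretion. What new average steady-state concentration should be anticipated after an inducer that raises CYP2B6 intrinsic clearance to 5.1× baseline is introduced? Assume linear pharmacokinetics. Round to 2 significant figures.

CYP2B6: 0.48 × 5.1 = 2.448
CYP1A2: 0.27 (unchanged)
Other: 0.25 (unchanged)
CL_new/CL_old = 2.448 + 0.27 + 0.25 = 2.968.
With dosing unchanged, average steady-state concentration scales as 1/CL: 0.90 / 2.968 = 0.30 μmol/L.

0.30 μmol/L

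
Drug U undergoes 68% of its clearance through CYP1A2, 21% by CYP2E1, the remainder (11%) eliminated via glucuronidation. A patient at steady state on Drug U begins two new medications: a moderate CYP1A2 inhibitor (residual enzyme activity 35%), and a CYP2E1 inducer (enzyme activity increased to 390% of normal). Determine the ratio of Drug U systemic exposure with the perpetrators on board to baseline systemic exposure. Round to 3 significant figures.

The CYP1A2 pathway (68% of clearance) falls to 0.35× activity: 0.68 × 0.35 = 0.238.
The CYP2E1 pathway (21% of clearance) is boosted to 3.9× activity: 0.21 × 3.9 = 0.819.
Non-CYP routes (11%) are unchanged.
New clearance relative to baseline: 0.238 + 0.819 + 0.11 = 1.167.
Net systemic exposure ratio = 1 / 1.167 = 0.857.

0.857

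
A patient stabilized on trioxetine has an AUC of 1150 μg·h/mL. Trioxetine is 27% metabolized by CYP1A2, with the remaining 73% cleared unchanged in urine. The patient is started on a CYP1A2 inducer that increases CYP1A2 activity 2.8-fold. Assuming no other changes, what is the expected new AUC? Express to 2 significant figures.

CYP1A2: 0.27 × 2.8 = 0.756
Other: 0.73 (unchanged)
CL_new/CL_old = 0.756 + 0.73 = 1.486.
AUC ∝ 1/CL, so new value = 1150 / 1.486 = 7.7 × 10² μg·h/mL.

7.7 × 10² μg·h/mL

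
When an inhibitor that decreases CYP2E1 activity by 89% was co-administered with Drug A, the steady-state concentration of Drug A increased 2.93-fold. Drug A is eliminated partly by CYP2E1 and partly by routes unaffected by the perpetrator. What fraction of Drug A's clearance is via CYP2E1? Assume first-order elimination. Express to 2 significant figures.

0.74

Write x for the fraction cleared via CYP2E1. The observed steady-state concentration change means clearance fell to 1/2.93 = 0.3413 of baseline.
Setting x·0.11 + (1 − x) = 0.3413 and solving: x = (0.3413 − 1)/(0.11 − 1) = 0.74.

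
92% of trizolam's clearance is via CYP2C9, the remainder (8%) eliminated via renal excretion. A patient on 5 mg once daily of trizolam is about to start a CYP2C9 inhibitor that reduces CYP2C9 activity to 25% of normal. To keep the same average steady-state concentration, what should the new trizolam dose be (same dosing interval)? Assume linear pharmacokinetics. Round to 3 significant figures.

1.55 mg

The CYP2C9 pathway (92% of clearance) is reduced to 0.25× activity: 0.92 × 0.25 = 0.23.
The remaining 8% of clearance is unaffected.
Relative clearance = 0.23 + 0.08 = 0.31.
To maintain the same steady-state level, dose must scale with clearance: new dose = 5 × 0.31 = 1.55 mg.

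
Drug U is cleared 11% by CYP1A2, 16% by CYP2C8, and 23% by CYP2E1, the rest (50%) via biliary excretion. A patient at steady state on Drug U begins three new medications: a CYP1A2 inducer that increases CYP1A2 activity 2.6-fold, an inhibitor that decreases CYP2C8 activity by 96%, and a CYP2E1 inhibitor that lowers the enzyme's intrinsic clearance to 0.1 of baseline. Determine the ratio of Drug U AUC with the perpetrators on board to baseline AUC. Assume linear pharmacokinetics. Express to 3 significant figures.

1.23

CYP1A2: 0.11 × 2.6 = 0.286
CYP2C8: 0.16 × 0.04 = 0.0064
CYP2E1: 0.23 × 0.1 = 0.023
Other: 0.5 (unchanged)
New clearance relative to baseline: 0.286 + 0.0064 + 0.023 + 0.5 = 0.8154.
AUC ∝ 1/CL: fold-change = 1 / 0.8154 = 1.23.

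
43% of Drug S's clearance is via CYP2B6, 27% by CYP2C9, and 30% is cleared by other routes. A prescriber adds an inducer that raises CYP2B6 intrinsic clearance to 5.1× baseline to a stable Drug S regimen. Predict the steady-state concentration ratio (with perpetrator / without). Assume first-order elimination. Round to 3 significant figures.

The CYP2B6 pathway (43% of clearance) is boosted to 5.1× activity: 0.43 × 5.1 = 2.193.
CYP2C9 (27%) and the residual 30% are unaffected.
CL_new/CL_old = 2.193 + 0.27 + 0.3 = 2.763.
Steady-state concentration is inversely proportional to clearance, so the fold-change is 1 / 2.763 = 0.362.

0.362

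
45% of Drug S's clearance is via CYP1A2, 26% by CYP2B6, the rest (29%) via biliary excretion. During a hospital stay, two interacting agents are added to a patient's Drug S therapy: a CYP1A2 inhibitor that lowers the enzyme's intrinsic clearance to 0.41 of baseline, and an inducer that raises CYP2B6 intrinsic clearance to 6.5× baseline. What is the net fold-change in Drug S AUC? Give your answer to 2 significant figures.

The CYP1A2 pathway (45% of clearance) falls to 0.41× activity: 0.45 × 0.41 = 0.1845.
The CYP2B6 pathway (26% of clearance) rises to 6.5× activity: 0.26 × 6.5 = 1.69.
The remaining 29% of clearance is unaffected.
New clearance relative to baseline: 0.1845 + 1.69 + 0.29 = 2.1645.
Net AUC ratio = 1 / 2.1645 = 0.46.

0.46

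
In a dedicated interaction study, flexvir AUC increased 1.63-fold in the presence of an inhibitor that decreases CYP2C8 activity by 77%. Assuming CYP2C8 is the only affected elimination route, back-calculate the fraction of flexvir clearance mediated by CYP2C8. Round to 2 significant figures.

Write x for the fraction cleared via CYP2C8. The observed AUC change means clearance fell to 1/1.63 = 0.6135 of baseline.
Setting x·0.23 + (1 − x) = 0.6135 and solving: x = (0.6135 − 1)/(0.23 − 1) = 0.50.

0.50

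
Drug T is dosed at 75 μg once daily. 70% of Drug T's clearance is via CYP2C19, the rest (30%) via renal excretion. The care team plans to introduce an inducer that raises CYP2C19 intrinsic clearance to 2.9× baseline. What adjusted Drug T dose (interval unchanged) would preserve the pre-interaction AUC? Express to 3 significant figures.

175 μg

The CYP2C19 pathway (70% of clearance) is boosted to 2.9× activity: 0.7 × 2.9 = 2.03.
The remaining 30% of clearance is unaffected.
CL_new/CL_old = 2.03 + 0.3 = 2.33.
Css,avg = (dose rate)/CL, so holding Css fixed requires dose ∝ CL: 75 × 2.33 = 175 μg.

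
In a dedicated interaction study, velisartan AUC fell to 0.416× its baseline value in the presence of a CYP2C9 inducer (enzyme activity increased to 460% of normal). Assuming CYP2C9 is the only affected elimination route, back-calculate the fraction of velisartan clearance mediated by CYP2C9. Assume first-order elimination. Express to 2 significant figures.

Write x for the fraction cleared via CYP2C9. The observed AUC change means clearance rose to 1/0.416 = 2.404 of baseline.
Setting x·4.6 + (1 − x) = 2.404 and solving: x = (2.404 − 1)/(4.6 − 1) = 0.39.

0.39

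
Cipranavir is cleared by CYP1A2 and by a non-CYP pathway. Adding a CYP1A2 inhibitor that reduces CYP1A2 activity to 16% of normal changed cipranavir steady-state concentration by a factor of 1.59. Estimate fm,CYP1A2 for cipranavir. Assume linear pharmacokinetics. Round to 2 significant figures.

0.44

Write x for the fraction cleared via CYP1A2. The observed steady-state concentration change means clearance fell to 1/1.59 = 0.6289 of baseline.
Setting x·0.16 + (1 − x) = 0.6289 and solving: x = (0.6289 − 1)/(0.16 − 1) = 0.44.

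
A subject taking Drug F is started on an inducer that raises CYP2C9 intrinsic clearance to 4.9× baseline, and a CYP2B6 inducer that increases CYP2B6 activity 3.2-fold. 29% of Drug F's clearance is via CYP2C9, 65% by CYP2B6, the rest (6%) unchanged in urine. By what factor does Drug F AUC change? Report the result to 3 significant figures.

0.281

The CYP2C9 pathway (29% of clearance) increases to 4.9× activity: 0.29 × 4.9 = 1.421.
The CYP2B6 pathway (65% of clearance) rises to 3.2× activity: 0.65 × 3.2 = 2.08.
The remaining 6% of clearance is unaffected.
New clearance relative to baseline: 1.421 + 2.08 + 0.06 = 3.561.
AUC ∝ 1/CL: fold-change = 1 / 3.561 = 0.281.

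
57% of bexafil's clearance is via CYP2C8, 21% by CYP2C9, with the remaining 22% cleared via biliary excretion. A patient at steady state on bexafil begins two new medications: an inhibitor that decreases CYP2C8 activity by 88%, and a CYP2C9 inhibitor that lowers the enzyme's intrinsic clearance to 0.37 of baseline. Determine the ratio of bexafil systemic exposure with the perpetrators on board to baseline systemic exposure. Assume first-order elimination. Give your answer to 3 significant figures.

2.73

CYP2C8: 0.57 × 0.12 = 0.0684
CYP2C9: 0.21 × 0.37 = 0.0777
Other: 0.22 (unchanged)
Relative clearance = 0.0684 + 0.0777 + 0.22 = 0.3661.
Because systemic exposure varies inversely with clearance, the combined effect is 1 / 0.3661 = 2.73.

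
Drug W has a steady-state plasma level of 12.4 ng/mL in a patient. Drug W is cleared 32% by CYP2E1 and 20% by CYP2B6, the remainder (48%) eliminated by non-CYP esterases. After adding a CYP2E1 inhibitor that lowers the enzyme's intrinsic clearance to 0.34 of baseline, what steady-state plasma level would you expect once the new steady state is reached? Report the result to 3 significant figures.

15.7 ng/mL

The CYP2E1 pathway (32% of clearance) is reduced to 0.34× activity: 0.32 × 0.34 = 0.1088.
CYP2B6 (20%) and the residual 48% are unaffected.
CL_new/CL_old = 0.1088 + 0.2 + 0.48 = 0.7888.
Steady-state plasma level ∝ 1/CL, so new value = 12.4 / 0.7888 = 15.7 ng/mL.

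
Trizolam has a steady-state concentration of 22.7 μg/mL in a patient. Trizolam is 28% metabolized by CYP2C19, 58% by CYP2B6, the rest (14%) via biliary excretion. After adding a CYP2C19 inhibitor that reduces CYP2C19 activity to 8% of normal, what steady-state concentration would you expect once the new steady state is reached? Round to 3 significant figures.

30.6 μg/mL

The CYP2C19 pathway (28% of clearance) drops to 0.08× activity: 0.28 × 0.08 = 0.0224.
CYP2B6 (58%) and the residual 14% are unaffected.
New clearance relative to baseline: 0.0224 + 0.58 + 0.14 = 0.7424.
New steady-state concentration = baseline ÷ relative clearance = 22.7 / 0.7424 = 30.6 μg/mL.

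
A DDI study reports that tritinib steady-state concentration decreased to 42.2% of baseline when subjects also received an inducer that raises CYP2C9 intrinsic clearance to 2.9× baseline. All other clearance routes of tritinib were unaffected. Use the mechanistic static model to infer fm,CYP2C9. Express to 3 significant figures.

Call the CYP2C9 fraction fm. After the interaction, CL_new/CL_old = fm × 2.9 + (1 − fm).
Steady-state concentration ratio = 1 / (new CL fraction), so new CL fraction = 1 / 0.422 = 2.37.
fm × 2.9 + 1 − fm = 2.37  ⇒  fm × (2.9 − 1) = 1.37  ⇒  fm = 0.721.

0.721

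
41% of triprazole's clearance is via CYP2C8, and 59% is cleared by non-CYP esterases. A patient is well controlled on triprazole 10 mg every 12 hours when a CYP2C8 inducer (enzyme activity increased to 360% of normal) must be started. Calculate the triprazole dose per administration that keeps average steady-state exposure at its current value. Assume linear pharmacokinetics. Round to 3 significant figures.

20.7 mg

CYP2C8: 0.41 × 3.6 = 1.476
Other: 0.59 (unchanged)
CL_new/CL_old = 1.476 + 0.59 = 2.066.
To maintain the same steady-state level, dose must scale with clearance: new dose = 10 × 2.066 = 20.7 mg.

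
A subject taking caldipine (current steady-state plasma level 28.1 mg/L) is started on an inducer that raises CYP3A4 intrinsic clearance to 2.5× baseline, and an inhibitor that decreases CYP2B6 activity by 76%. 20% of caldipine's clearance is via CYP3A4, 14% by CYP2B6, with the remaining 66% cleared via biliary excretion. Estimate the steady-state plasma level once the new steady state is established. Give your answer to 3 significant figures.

CYP3A4: 0.2 × 2.5 = 0.5
CYP2B6: 0.14 × 0.24 = 0.0336
Other: 0.66 (unchanged)
Relative clearance = 0.5 + 0.0336 + 0.66 = 1.1936.
Steady-state plasma level ∝ 1/CL: new value = 28.1 / 1.1936 = 23.5 mg/L.

23.5 mg/L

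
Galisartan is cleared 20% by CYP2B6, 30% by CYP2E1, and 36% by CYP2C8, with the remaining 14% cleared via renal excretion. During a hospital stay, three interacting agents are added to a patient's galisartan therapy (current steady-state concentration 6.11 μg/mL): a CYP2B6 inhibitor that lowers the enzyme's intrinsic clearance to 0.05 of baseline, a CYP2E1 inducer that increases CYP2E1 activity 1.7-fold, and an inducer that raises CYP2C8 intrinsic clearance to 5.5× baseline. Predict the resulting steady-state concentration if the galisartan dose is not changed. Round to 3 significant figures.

2.31 μg/mL

The CYP2B6 pathway (20% of clearance) is reduced to 0.05× activity: 0.2 × 0.05 = 0.01.
The CYP2E1 pathway (30% of clearance) increases to 1.7× activity: 0.3 × 1.7 = 0.51.
The CYP2C8 pathway (36% of clearance) is boosted to 5.5× activity: 0.36 × 5.5 = 1.98.
The remaining 14% of clearance is unaffected.
New clearance relative to baseline: 0.01 + 0.51 + 1.98 + 0.14 = 2.64.
Steady-state concentration ∝ 1/CL: new value = 6.11 / 2.64 = 2.31 μg/mL.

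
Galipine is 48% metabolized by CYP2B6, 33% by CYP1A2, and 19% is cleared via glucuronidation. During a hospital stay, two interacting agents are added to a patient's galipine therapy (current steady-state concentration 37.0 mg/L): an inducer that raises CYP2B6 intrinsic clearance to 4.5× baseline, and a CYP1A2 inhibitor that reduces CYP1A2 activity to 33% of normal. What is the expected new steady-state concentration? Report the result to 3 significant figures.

The CYP2B6 pathway (48% of clearance) is boosted to 4.5× activity: 0.48 × 4.5 = 2.16.
The CYP1A2 pathway (33% of clearance) is reduced to 0.33× activity: 0.33 × 0.33 = 0.1089.
The remaining 19% of clearance is unaffected.
Relative clearance = 2.16 + 0.1089 + 0.19 = 2.4589.
New steady-state concentration = 37.0 / 2.4589 = 15.0 mg/L (concentration scales inversely with clearance).

15.0 mg/L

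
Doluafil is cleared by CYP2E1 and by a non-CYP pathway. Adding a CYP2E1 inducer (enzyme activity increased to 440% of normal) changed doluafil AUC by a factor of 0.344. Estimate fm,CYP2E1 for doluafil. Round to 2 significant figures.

Let fm be the CYP2E1 fraction. New clearance relative to baseline = fm × 4.4 + (1 − fm).
AUC ratio = 1 / (new CL fraction), so new CL fraction = 1 / 0.344 = 2.907.
fm × 4.4 + 1 − fm = 2.907  ⇒  fm × (4.4 − 1) = 1.907  ⇒  fm = 0.56.

0.56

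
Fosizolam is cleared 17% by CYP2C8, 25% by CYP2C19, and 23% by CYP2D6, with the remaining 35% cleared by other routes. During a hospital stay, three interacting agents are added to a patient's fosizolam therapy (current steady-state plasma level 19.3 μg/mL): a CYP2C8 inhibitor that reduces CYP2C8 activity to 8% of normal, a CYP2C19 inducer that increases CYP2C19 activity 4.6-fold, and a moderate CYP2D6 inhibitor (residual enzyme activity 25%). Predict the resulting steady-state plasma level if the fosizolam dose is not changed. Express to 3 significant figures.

The CYP2C8 pathway (17% of clearance) falls to 0.08× activity: 0.17 × 0.08 = 0.0136.
The CYP2C19 pathway (25% of clearance) rises to 4.6× activity: 0.25 × 4.6 = 1.15.
The CYP2D6 pathway (23% of clearance) falls to 0.25× activity: 0.23 × 0.25 = 0.0575.
The remaining 35% of clearance is unaffected.
New clearance relative to baseline: 0.0136 + 1.15 + 0.0575 + 0.35 = 1.5711.
New steady-state plasma level = 19.3 / 1.5711 = 12.3 μg/mL (concentration scales inversely with clearance).

12.3 μg/mL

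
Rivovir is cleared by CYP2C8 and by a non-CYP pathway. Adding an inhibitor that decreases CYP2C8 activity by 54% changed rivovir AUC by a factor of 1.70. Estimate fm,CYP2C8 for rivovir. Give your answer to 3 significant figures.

Call the CYP2C8 fraction fm. After the interaction, CL_new/CL_old = fm × 0.46 + (1 − fm).
AUC ratio = 1 / (new CL fraction), so new CL fraction = 1 / 1.70 = 0.5882.
fm × 0.46 + 1 − fm = 0.5882  ⇒  fm × (0.46 − 1) = −0.4118  ⇒  fm = 0.763.

0.763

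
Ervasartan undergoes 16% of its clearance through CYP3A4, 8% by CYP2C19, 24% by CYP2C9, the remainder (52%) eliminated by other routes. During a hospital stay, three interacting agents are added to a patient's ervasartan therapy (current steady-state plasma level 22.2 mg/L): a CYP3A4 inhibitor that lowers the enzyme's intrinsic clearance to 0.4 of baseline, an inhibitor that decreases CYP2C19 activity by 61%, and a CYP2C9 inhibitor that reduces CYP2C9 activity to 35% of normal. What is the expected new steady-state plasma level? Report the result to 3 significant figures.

31.8 mg/L

CYP3A4: 0.16 × 0.4 = 0.064
CYP2C19: 0.08 × 0.39 = 0.0312
CYP2C9: 0.24 × 0.35 = 0.084
Other: 0.52 (unchanged)
Relative clearance = 0.064 + 0.0312 + 0.084 + 0.52 = 0.6992.
Steady-state plasma level ∝ 1/CL: new value = 22.2 / 0.6992 = 31.8 mg/L.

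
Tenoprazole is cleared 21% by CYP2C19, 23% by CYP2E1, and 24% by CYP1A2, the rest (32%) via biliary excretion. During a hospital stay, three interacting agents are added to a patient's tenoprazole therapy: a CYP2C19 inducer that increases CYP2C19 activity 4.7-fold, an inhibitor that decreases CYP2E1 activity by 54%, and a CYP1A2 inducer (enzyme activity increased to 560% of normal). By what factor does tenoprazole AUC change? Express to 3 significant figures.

0.363

CYP2C19: 0.21 × 4.7 = 0.987
CYP2E1: 0.23 × 0.46 = 0.1058
CYP1A2: 0.24 × 5.6 = 1.344
Other: 0.32 (unchanged)
Relative clearance = 0.987 + 0.1058 + 1.344 + 0.32 = 2.7568.
Because AUC varies inversely with clearance, the combined effect is 1 / 2.7568 = 0.363.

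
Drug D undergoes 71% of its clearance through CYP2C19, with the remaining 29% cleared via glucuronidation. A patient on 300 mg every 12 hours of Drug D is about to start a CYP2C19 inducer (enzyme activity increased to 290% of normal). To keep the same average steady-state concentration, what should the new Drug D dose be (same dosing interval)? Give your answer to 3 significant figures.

705 mg

CYP2C19: 0.71 × 2.9 = 2.059
Other: 0.29 (unchanged)
CL_new/CL_old = 2.059 + 0.29 = 2.349.
Css,avg = (dose rate)/CL, so holding Css fixed requires dose ∝ CL: 300 × 2.349 = 705 mg.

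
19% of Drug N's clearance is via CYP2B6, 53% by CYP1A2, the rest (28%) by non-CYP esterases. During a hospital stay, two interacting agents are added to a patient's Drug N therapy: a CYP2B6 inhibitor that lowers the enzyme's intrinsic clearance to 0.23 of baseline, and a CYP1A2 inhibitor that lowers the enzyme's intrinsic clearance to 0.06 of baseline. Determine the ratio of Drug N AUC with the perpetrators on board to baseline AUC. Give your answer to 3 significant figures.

CYP2B6: 0.19 × 0.23 = 0.0437
CYP1A2: 0.53 × 0.06 = 0.0318
Other: 0.28 (unchanged)
New clearance relative to baseline: 0.0437 + 0.0318 + 0.28 = 0.3555.
Because AUC varies inversely with clearance, the combined effect is 1 / 0.3555 = 2.81.

2.81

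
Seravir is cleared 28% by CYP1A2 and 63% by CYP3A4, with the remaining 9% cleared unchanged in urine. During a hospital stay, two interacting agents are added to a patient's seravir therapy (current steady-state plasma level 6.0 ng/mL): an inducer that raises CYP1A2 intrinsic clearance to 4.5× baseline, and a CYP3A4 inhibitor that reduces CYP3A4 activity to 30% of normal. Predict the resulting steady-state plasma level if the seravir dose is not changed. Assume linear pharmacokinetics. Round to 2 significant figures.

3.9 ng/mL

CYP1A2: 0.28 × 4.5 = 1.26
CYP3A4: 0.63 × 0.3 = 0.189
Other: 0.09 (unchanged)
CL_new/CL_old = 1.26 + 0.189 + 0.09 = 1.539.
Steady-state plasma level ∝ 1/CL: new value = 6.0 / 1.539 = 3.9 ng/mL.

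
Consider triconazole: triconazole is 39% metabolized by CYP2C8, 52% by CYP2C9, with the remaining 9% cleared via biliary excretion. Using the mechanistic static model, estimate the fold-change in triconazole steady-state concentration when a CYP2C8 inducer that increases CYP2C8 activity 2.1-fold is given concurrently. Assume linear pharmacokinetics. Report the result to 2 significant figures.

0.70

CYP2C8: 0.39 × 2.1 = 0.819
CYP2C9: 0.52 (unchanged)
Other: 0.09 (unchanged)
CL_new/CL_old = 0.819 + 0.52 + 0.09 = 1.429.
Steady-state concentration ratio = CL_old/CL_new = 1 / 1.429 = 0.70.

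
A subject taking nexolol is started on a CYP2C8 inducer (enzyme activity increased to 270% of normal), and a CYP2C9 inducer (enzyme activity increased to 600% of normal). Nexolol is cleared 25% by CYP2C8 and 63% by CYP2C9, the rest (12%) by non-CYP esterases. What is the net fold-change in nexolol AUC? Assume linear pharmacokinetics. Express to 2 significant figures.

0.22

The CYP2C8 pathway (25% of clearance) rises to 2.7× activity: 0.25 × 2.7 = 0.675.
The CYP2C9 pathway (63% of clearance) is boosted to 6× activity: 0.63 × 6 = 3.78.
Non-CYP routes (12%) are unchanged.
CL_new/CL_old = 0.675 + 3.78 + 0.12 = 4.575.
Net AUC ratio = 1 / 4.575 = 0.22.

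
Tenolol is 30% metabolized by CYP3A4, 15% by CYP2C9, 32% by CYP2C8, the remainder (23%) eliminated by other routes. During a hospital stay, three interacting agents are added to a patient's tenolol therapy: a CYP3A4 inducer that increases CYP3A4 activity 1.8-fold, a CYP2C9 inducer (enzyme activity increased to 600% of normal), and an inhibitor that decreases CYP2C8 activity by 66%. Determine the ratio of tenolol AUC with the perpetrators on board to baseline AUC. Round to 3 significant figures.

0.562

The CYP3A4 pathway (30% of clearance) increases to 1.8× activity: 0.3 × 1.8 = 0.54.
The CYP2C9 pathway (15% of clearance) rises to 6× activity: 0.15 × 6 = 0.9.
The CYP2C8 pathway (32% of clearance) is reduced to 0.34× activity: 0.32 × 0.34 = 0.1088.
The remaining 23% of clearance is unaffected.
New clearance relative to baseline: 0.54 + 0.9 + 0.1088 + 0.23 = 1.7788.
AUC ∝ 1/CL: fold-change = 1 / 1.7788 = 0.562.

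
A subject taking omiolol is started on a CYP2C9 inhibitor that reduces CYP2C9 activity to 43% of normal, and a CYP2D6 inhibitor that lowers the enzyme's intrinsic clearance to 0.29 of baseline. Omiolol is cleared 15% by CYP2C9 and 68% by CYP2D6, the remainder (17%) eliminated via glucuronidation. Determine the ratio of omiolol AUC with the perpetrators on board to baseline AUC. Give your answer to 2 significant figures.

The CYP2C9 pathway (15% of clearance) drops to 0.43× activity: 0.15 × 0.43 = 0.0645.
The CYP2D6 pathway (68% of clearance) is reduced to 0.29× activity: 0.68 × 0.29 = 0.1972.
The remaining 17% of clearance is unaffected.
Relative clearance = 0.0645 + 0.1972 + 0.17 = 0.4317.
Because AUC varies inversely with clearance, the combined effect is 1 / 0.4317 = 2.3.

2.3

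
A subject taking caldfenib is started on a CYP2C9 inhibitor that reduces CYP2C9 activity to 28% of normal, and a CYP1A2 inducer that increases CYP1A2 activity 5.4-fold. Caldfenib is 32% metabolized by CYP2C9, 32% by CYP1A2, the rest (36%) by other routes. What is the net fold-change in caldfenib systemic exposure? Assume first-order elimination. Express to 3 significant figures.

The CYP2C9 pathway (32% of clearance) is reduced to 0.28× activity: 0.32 × 0.28 = 0.0896.
The CYP1A2 pathway (32% of clearance) increases to 5.4× activity: 0.32 × 5.4 = 1.728.
The remaining 36% of clearance is unaffected.
New clearance relative to baseline: 0.0896 + 1.728 + 0.36 = 2.1776.
Net systemic exposure ratio = 1 / 2.1776 = 0.459.

0.459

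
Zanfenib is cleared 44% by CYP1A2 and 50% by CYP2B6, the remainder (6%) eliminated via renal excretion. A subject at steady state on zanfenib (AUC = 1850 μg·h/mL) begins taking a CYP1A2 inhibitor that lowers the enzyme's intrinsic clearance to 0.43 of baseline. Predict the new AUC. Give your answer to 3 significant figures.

The CYP1A2 pathway (44% of clearance) is reduced to 0.43× activity: 0.44 × 0.43 = 0.1892.
CYP2B6 (50%) and the residual 6% are unaffected.
New clearance relative to baseline: 0.1892 + 0.5 + 0.06 = 0.7492.
New AUC = baseline ÷ relative clearance = 1850 / 0.7492 = 2.47 × 10³ μg·h/mL.

2.47 × 10³ μg·h/mL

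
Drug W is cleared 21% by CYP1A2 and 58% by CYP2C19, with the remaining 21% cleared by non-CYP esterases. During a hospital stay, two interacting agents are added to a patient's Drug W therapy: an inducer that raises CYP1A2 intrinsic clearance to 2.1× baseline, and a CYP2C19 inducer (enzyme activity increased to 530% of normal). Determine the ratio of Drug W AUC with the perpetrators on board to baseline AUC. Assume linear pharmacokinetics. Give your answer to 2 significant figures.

0.27

CYP1A2: 0.21 × 2.1 = 0.441
CYP2C19: 0.58 × 5.3 = 3.074
Other: 0.21 (unchanged)
Relative clearance = 0.441 + 3.074 + 0.21 = 3.725.
Net AUC ratio = 1 / 3.725 = 0.27.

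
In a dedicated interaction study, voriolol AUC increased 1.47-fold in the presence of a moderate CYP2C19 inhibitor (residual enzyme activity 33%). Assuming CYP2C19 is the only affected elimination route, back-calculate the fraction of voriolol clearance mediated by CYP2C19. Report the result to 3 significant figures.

Let x = fm,CYP2C19. Because AUC ∝ 1/CL, relative clearance fell to 1/1.47 = 0.6803.
Only the CYP2C19 route changed, so 0.6803 = x·0.33 + (1 − x), giving x = 0.477.

0.477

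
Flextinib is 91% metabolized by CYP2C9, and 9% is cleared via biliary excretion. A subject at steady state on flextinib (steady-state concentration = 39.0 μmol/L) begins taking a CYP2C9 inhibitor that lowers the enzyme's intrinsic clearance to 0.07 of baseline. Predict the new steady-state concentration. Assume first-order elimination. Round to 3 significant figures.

254 μmol/L

The CYP2C9 pathway (91% of clearance) falls to 0.07× activity: 0.91 × 0.07 = 0.0637.
The remaining 9% of clearance is unaffected.
Relative clearance = 0.0637 + 0.09 = 0.1537.
Steady-state concentration ∝ 1/CL, so new value = 39.0 / 0.1537 = 254 μmol/L.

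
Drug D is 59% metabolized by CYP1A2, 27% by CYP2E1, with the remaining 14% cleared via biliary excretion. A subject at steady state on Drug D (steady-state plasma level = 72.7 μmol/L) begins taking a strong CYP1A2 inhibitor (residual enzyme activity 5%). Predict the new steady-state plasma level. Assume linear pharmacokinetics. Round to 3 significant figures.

165 μmol/L

The CYP1A2 pathway (59% of clearance) drops to 0.05× activity: 0.59 × 0.05 = 0.0295.
CYP2E1 (27%) and the residual 14% are unaffected.
Relative clearance = 0.0295 + 0.27 + 0.14 = 0.4395.
With dosing unchanged, steady-state plasma level scales as 1/CL: 72.7 / 0.4395 = 165 μmol/L.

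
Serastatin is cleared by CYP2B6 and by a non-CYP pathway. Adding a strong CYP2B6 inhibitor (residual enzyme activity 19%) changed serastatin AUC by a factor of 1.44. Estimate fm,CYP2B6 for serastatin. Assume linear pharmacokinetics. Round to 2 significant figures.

0.38

Call the CYP2B6 fraction fm. After the interaction, CL_new/CL_old = fm × 0.19 + (1 − fm).
AUC ratio = 1 / (new CL fraction), so new CL fraction = 1 / 1.44 = 0.6944.
fm × 0.19 + 1 − fm = 0.6944  ⇒  fm × (0.19 − 1) = −0.3056  ⇒  fm = 0.38.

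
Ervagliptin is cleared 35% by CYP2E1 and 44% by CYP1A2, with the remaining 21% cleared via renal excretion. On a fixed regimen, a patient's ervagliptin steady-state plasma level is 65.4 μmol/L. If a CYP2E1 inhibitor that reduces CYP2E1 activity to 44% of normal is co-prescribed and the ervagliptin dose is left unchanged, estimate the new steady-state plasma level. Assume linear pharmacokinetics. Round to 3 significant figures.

81.3 μmol/L

The CYP2E1 pathway (35% of clearance) is reduced to 0.44× activity: 0.35 × 0.44 = 0.154.
CYP1A2 (44%) and the residual 21% are unaffected.
Relative clearance = 0.154 + 0.44 + 0.21 = 0.804.
With dosing unchanged, steady-state plasma level scales as 1/CL: 65.4 / 0.804 = 81.3 μmol/L.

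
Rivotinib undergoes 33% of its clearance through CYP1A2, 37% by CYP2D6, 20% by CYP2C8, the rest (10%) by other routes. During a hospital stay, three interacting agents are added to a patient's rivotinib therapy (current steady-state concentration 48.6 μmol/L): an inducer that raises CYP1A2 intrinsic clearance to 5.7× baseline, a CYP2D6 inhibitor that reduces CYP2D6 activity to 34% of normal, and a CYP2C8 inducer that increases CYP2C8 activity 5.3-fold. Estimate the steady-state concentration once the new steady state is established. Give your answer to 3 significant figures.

The CYP1A2 pathway (33% of clearance) is boosted to 5.7× activity: 0.33 × 5.7 = 1.881.
The CYP2D6 pathway (37% of clearance) falls to 0.34× activity: 0.37 × 0.34 = 0.1258.
The CYP2C8 pathway (20% of clearance) increases to 5.3× activity: 0.2 × 5.3 = 1.06.
Non-CYP routes (10%) are unchanged.
CL_new/CL_old = 1.881 + 0.1258 + 1.06 + 0.1 = 3.1668.
Dividing the baseline by the relative clearance: 48.6 / 3.1668 = 15.3 μmol/L.

15.3 μmol/L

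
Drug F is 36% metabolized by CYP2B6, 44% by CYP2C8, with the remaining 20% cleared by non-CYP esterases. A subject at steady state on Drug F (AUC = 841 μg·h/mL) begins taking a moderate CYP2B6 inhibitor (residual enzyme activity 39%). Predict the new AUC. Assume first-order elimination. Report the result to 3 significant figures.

1.08 × 10³ μg·h/mL

The CYP2B6 pathway (36% of clearance) drops to 0.39× activity: 0.36 × 0.39 = 0.1404.
CYP2C8 (44%) and the residual 20% are unaffected.
Relative clearance = 0.1404 + 0.44 + 0.2 = 0.7804.
AUC ∝ 1/CL, so new value = 841 / 0.7804 = 1.08 × 10³ μg·h/mL.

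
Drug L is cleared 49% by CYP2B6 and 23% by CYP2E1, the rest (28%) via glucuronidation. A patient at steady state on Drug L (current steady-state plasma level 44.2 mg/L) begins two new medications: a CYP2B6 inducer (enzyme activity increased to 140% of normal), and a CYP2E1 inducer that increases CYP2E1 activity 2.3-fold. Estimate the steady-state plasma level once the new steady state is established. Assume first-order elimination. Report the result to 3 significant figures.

29.6 mg/L

The CYP2B6 pathway (49% of clearance) rises to 1.4× activity: 0.49 × 1.4 = 0.686.
The CYP2E1 pathway (23% of clearance) is boosted to 2.3× activity: 0.23 × 2.3 = 0.529.
The remaining 28% of clearance is unaffected.
New clearance relative to baseline: 0.686 + 0.529 + 0.28 = 1.495.
New steady-state plasma level = 44.2 / 1.495 = 29.6 mg/L (concentration scales inversely with clearance).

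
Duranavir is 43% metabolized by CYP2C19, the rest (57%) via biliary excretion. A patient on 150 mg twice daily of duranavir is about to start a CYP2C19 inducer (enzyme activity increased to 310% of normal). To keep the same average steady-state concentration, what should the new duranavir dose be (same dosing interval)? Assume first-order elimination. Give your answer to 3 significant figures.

285 mg

The CYP2C19 pathway (43% of clearance) increases to 3.1× activity: 0.43 × 3.1 = 1.333.
Non-CYP routes (57%) are unchanged.
Relative clearance = 1.333 + 0.57 = 1.903.
Css,avg = (dose rate)/CL, so holding Css fixed requires dose ∝ CL: 150 × 1.903 = 285 mg.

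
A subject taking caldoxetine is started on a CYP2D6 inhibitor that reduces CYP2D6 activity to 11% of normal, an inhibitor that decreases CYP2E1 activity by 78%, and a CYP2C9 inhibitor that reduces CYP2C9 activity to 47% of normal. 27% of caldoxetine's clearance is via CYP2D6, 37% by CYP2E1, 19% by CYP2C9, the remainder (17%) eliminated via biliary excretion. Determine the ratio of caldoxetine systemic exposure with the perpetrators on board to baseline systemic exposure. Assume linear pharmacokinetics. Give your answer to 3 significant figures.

CYP2D6: 0.27 × 0.11 = 0.0297
CYP2E1: 0.37 × 0.22 = 0.0814
CYP2C9: 0.19 × 0.47 = 0.0893
Other: 0.17 (unchanged)
New clearance relative to baseline: 0.0297 + 0.0814 + 0.0893 + 0.17 = 0.3704.
Net systemic exposure ratio = 1 / 0.3704 = 2.70.

2.70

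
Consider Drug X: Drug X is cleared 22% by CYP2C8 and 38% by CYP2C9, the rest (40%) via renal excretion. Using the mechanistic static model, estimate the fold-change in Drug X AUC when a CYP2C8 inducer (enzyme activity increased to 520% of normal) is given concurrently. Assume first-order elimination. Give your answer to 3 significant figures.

0.520

The CYP2C8 pathway (22% of clearance) increases to 5.2× activity: 0.22 × 5.2 = 1.144.
CYP2C9 (38%) and the residual 40% are unaffected.
Relative clearance = 1.144 + 0.38 + 0.4 = 1.924.
AUC ratio = CL_old/CL_new = 1 / 1.924 = 0.520.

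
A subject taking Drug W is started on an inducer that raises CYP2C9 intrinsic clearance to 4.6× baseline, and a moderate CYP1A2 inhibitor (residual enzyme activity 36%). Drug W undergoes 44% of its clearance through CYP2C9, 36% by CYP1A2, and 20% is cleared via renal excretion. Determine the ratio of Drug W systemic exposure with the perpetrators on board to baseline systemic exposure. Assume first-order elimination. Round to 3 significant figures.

The CYP2C9 pathway (44% of clearance) rises to 4.6× activity: 0.44 × 4.6 = 2.024.
The CYP1A2 pathway (36% of clearance) falls to 0.36× activity: 0.36 × 0.36 = 0.1296.
Non-CYP routes (20%) are unchanged.
New clearance relative to baseline: 2.024 + 0.1296 + 0.2 = 2.3536.
Systemic exposure ∝ 1/CL: fold-change = 1 / 2.3536 = 0.425.

0.425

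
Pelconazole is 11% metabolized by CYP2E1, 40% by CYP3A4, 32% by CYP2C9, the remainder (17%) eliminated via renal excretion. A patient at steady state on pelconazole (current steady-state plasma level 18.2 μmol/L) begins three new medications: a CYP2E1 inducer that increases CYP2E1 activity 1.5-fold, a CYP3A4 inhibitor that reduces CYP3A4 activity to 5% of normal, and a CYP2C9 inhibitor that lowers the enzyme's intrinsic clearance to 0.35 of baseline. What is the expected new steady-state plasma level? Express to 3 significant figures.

39.0 μmol/L

CYP2E1: 0.11 × 1.5 = 0.165
CYP3A4: 0.4 × 0.05 = 0.02
CYP2C9: 0.32 × 0.35 = 0.112
Other: 0.17 (unchanged)
New clearance relative to baseline: 0.165 + 0.02 + 0.112 + 0.17 = 0.467.
New steady-state plasma level = 18.2 / 0.467 = 39.0 μmol/L (concentration scales inversely with clearance).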